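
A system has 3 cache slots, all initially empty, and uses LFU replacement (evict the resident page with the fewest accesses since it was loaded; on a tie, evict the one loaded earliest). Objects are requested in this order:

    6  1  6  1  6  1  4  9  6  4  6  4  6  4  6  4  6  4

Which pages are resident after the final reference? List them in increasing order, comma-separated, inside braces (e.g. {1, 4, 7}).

{1, 4, 6}

6 → miss, frames [6]
1 → miss, frames [6, 1]
6 → hit
1 → hit
6 → hit
1 → hit
4 → miss, frames [6, 1, 4]
9 → miss, evict 4, frames [6, 1, 9]
6 → hit
4 → miss, evict 9, frames [6, 1, 4]
6 → hit
4 → hit
6 → hit
4 → hit
6 → hit
4 → hit
6 → hit
4 → hit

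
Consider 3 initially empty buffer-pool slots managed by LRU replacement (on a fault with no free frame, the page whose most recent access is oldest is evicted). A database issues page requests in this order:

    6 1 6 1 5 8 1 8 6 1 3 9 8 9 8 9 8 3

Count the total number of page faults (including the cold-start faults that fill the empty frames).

8

6 → fault, frames (6)
1 → fault, frames (6 1)
6 → hit
1 → hit
5 → fault, frames (6 1 5)
8 → fault, evict 6, frames (1 5 8)
1 → hit
8 → hit
6 → fault, evict 5, frames (1 8 6)
1 → hit
3 → fault, evict 8, frames (6 1 3)
9 → fault, evict 6, frames (1 3 9)
8 → fault, evict 1, frames (3 9 8)
9 → hit
8 → hit
9 → hit
8 → hit
3 → hit
Page faults: 8.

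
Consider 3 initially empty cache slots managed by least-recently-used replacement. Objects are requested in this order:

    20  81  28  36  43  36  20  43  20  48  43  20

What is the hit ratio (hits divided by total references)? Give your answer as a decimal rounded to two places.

0.42

20 → fault, frames {20}
81 → fault, frames {20,81}
28 → fault, frames {20,81,28}
36 → fault, evict 20, frames {81,28,36}
43 → fault, evict 81, frames {28,36,43}
36 → hit
20 → fault, evict 28, frames {43,36,20}
43 → hit
20 → hit
48 → fault, evict 36, frames {43,20,48}
43 → hit
20 → hit
Hits: 5 of 12 references → 5/12 = 0.4167.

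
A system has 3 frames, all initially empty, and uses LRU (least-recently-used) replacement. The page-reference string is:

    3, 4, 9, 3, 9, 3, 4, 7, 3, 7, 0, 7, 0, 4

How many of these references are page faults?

6

3 -> miss, frames (3)
4 -> miss, frames (3 4)
9 -> miss, frames (3 4 9)
3 -> hit
9 -> hit
3 -> hit
4 -> hit
7 -> miss, evict 9, frames (3 4 7)
3 -> hit
7 -> hit
0 -> miss, evict 4, frames (3 7 0)
7 -> hit
0 -> hit
4 -> miss, evict 3, frames (7 0 4)
Page faults: 6.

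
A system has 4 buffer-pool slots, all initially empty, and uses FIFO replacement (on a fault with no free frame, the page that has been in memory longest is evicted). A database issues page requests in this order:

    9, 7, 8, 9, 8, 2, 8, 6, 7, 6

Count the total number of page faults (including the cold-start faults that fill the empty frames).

5

9 -> fault, frames (9)
7 -> fault, frames (9 7)
8 -> fault, frames (9 7 8)
9 -> hit
8 -> hit
2 -> fault, frames (9 7 8 2)
8 -> hit
6 -> fault, evict 9, frames (7 8 2 6)
7 -> hit
6 -> hit
Page faults: 5.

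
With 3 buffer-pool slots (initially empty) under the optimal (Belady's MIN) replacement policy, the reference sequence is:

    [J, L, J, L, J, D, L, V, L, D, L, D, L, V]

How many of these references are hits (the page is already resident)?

J → fault, frames (J)
L → fault, frames (J L)
J → hit
L → hit
J → hit
D → fault, frames (J L D)
L → hit
V → fault, evict J, frames (L D V)
L → hit
D → hit
L → hit
D → hit
L → hit
V → hit
Hits: 10.

10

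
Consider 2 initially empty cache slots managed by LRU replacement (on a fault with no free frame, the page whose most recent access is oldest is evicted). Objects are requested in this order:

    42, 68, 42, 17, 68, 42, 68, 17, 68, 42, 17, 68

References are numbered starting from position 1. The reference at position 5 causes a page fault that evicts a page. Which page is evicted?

42

pos 1: 42: miss, frames [42]
pos 2: 68: miss, frames [42, 68]
pos 3: 42: hit
pos 4: 17: miss, evict 68, frames [42, 17]
pos 5: 68: miss, evict 42, frames [17, 68]
At position 5, page 42 is evicted.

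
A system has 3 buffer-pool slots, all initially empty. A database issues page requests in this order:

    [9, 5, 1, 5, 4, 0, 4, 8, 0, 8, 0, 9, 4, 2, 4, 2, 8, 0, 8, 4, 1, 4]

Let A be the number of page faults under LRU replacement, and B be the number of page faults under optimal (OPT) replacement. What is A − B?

3

Under LRU: F F F . F F . F . . . F F F . . F F . F F . → 13 faults.
Under OPT: F F F . F F . F . . . . F F . . . F . . F . → 10 faults.
A − B = 13 − 10 = 3.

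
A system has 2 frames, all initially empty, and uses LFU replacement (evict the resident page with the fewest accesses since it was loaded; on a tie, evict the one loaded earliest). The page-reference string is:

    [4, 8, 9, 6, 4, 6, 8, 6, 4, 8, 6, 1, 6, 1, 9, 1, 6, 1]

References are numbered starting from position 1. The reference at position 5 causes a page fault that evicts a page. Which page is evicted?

pos 1: 4 → fault, frames [4]
pos 2: 8 → fault, frames [4, 8]
pos 3: 9 → fault, evict 4, frames [8, 9]
pos 4: 6 → fault, evict 8, frames [9, 6]
pos 5: 4 → fault, evict 9, frames [6, 4]
At position 5, page 9 is evicted.

9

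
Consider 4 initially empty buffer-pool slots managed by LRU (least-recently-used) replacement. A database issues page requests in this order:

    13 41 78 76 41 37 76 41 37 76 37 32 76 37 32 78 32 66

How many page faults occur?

8

13: miss, frames {13}
41: miss, frames {13,41}
78: miss, frames {13,41,78}
76: miss, frames {13,41,78,76}
41: hit
37: miss, evict 13, frames {78,76,41,37}
76: hit
41: hit
37: hit
76: hit
37: hit
32: miss, evict 78, frames {41,76,37,32}
76: hit
37: hit
32: hit
78: miss, evict 41, frames {76,37,32,78}
32: hit
66: miss, evict 76, frames {37,78,32,66}
Page faults: 8.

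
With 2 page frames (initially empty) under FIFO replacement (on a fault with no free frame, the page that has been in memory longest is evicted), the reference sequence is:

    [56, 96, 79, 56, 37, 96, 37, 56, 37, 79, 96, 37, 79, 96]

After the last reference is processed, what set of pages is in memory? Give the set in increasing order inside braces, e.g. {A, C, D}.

{79, 96}

56: fault, frames {56}
96: fault, frames {56,96}
79: fault, evict 56, frames {96,79}
56: fault, evict 96, frames {79,56}
37: fault, evict 79, frames {56,37}
96: fault, evict 56, frames {37,96}
37: hit
56: fault, evict 37, frames {96,56}
37: fault, evict 96, frames {56,37}
79: fault, evict 56, frames {37,79}
96: fault, evict 37, frames {79,96}
37: fault, evict 79, frames {96,37}
79: fault, evict 96, frames {37,79}
96: fault, evict 37, frames {79,96}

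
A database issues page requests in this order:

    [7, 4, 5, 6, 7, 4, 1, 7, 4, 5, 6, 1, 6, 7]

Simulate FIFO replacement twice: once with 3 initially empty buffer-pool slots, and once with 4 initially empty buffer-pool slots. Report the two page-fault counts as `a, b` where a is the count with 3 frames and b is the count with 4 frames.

3 frames: F F F F F F F . . F F . . F → 10 faults.
4 frames: F F F F . . F F F F F F . F → 11 faults.
11 > 10: adding a frame increased faults — Belady's anomaly.

10, 11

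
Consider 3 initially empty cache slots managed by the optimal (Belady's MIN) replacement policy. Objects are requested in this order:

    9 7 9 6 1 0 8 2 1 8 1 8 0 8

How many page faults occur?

9 -> miss, frames {9}
7 -> miss, frames {9,7}
9 -> hit
6 -> miss, frames {9,7,6}
1 -> miss, evict 6, frames {9,7,1}
0 -> miss, evict 7, frames {9,1,0}
8 -> miss, evict 9, frames {1,0,8}
2 -> miss, evict 0, frames {1,8,2}
1 -> hit
8 -> hit
1 -> hit
8 -> hit
0 -> miss, evict 2, frames {1,8,0}
8 -> hit
Page faults: 8.

8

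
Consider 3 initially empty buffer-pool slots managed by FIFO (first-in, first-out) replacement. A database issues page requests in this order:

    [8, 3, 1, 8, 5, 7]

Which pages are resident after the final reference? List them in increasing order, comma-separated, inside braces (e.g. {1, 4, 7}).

8 → fault, frames (8)
3 → fault, frames (8 3)
1 → fault, frames (8 3 1)
8 → hit
5 → fault, evict 8, frames (3 1 5)
7 → fault, evict 3, frames (1 5 7)

{1, 5, 7}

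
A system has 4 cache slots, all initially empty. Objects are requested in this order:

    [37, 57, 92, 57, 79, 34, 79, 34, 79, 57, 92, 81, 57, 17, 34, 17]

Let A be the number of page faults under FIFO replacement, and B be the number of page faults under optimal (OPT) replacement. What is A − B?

1

Under FIFO: F F F . F F . . . . . F F F . . → 8 faults.
Under OPT: F F F . F F . . . . . F . F . . → 7 faults.
A − B = 8 − 7 = 1.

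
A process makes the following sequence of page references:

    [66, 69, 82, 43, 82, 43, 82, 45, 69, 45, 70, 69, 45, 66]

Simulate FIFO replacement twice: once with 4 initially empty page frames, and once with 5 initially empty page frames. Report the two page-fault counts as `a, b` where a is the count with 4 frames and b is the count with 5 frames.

8, 7

4 frames: F F F F . . . F . . F F . F → 8 faults.
5 frames: F F F F . . . F . . F . . F → 7 faults.
7 < 8: adding a frame reduced faults, as is typical.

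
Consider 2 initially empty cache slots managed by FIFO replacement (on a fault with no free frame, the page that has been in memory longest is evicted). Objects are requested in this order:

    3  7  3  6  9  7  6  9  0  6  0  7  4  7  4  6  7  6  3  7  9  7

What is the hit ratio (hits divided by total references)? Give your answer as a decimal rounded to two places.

0.27

3 → fault, frames (3)
7 → fault, frames (3 7)
3 → hit
6 → fault, evict 3, frames (7 6)
9 → fault, evict 7, frames (6 9)
7 → fault, evict 6, frames (9 7)
6 → fault, evict 9, frames (7 6)
9 → fault, evict 7, frames (6 9)
0 → fault, evict 6, frames (9 0)
6 → fault, evict 9, frames (0 6)
0 → hit
7 → fault, evict 0, frames (6 7)
4 → fault, evict 6, frames (7 4)
7 → hit
4 → hit
6 → fault, evict 7, frames (4 6)
7 → fault, evict 4, frames (6 7)
6 → hit
3 → fault, evict 6, frames (7 3)
7 → hit
9 → fault, evict 7, frames (3 9)
7 → fault, evict 3, frames (9 7)
Hits: 6 of 22 references → 6/22 = 0.2727.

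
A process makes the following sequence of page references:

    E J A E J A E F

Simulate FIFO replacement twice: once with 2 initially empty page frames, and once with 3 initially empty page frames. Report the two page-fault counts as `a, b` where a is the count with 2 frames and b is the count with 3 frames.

8, 4

2 frames: F F F F F F F F → 8 faults.
3 frames: F F F . . . . F → 4 faults.
4 < 8: adding a frame reduced faults, as is typical.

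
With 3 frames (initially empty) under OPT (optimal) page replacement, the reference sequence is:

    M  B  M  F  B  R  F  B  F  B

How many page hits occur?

6

M → fault, frames [M]
B → fault, frames [M, B]
M → hit
F → fault, frames [M, B, F]
B → hit
R → fault, evict M, frames [B, F, R]
F → hit
B → hit
F → hit
B → hit
Hits: 6.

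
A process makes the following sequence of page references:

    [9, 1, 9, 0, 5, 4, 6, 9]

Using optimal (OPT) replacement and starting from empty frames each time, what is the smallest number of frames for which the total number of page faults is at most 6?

2

f=1: 8 faults
f=2: 6 faults
f=3: 6 faults
f=4: 6 faults
f=5: 6 faults
f=6: 6 faults
Smallest f with faults ≤ 6 is 2.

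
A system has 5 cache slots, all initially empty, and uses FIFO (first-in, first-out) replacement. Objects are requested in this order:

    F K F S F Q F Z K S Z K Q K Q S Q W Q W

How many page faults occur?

6

F -> miss, frames (F)
K -> miss, frames (F K)
F -> hit
S -> miss, frames (F K S)
F -> hit
Q -> miss, frames (F K S Q)
F -> hit
Z -> miss, frames (F K S Q Z)
K -> hit
S -> hit
Z -> hit
K -> hit
Q -> hit
K -> hit
Q -> hit
S -> hit
Q -> hit
W -> miss, evict F, frames (K S Q Z W)
Q -> hit
W -> hit
Page faults: 6.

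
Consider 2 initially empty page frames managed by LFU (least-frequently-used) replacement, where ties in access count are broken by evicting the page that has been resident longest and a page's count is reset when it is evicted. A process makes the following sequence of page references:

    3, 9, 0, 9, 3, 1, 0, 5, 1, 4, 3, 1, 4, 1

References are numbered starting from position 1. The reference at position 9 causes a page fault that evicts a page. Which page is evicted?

pos 1: 3 -> miss, frames {3}
pos 2: 9 -> miss, frames {3,9}
pos 3: 0 -> miss, evict 3, frames {9,0}
pos 4: 9 -> hit
pos 5: 3 -> miss, evict 0, frames {9,3}
pos 6: 1 -> miss, evict 3, frames {9,1}
pos 7: 0 -> miss, evict 1, frames {9,0}
pos 8: 5 -> miss, evict 0, frames {9,5}
pos 9: 1 -> miss, evict 5, frames {9,1}
At position 9, page 5 is evicted.

5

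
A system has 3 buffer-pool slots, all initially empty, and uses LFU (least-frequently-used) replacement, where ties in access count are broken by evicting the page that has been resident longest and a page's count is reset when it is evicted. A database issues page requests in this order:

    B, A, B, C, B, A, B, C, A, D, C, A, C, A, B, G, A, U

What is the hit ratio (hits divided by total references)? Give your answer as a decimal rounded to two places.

B: fault, frames [B]
A: fault, frames [B, A]
B: hit
C: fault, frames [B, A, C]
B: hit
A: hit
B: hit
C: hit
A: hit
D: fault, evict C, frames [B, A, D]
C: fault, evict D, frames [B, A, C]
A: hit
C: hit
A: hit
B: hit
G: fault, evict C, frames [B, A, G]
A: hit
U: fault, evict G, frames [B, A, U]
Hits: 11 of 18 references → 11/18 = 0.6111.

0.61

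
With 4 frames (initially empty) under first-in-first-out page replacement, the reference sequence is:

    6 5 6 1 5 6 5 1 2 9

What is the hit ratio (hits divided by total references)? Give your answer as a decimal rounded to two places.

6 -> miss, frames (6)
5 -> miss, frames (6 5)
6 -> hit
1 -> miss, frames (6 5 1)
5 -> hit
6 -> hit
5 -> hit
1 -> hit
2 -> miss, frames (6 5 1 2)
9 -> miss, evict 6, frames (5 1 2 9)
Hits: 5 of 10 references → 5/10 = 0.5000.

0.50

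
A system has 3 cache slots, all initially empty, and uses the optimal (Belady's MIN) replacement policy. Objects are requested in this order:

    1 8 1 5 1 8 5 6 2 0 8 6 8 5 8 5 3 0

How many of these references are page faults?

1 -> miss, frames (1)
8 -> miss, frames (1 8)
1 -> hit
5 -> miss, frames (1 8 5)
1 -> hit
8 -> hit
5 -> hit
6 -> miss, evict 1, frames (8 5 6)
2 -> miss, evict 5, frames (8 6 2)
0 -> miss, evict 2, frames (8 6 0)
8 -> hit
6 -> hit
8 -> hit
5 -> miss, evict 6, frames (8 0 5)
8 -> hit
5 -> hit
3 -> miss, evict 5, frames (8 0 3)
0 -> hit
Page faults: 8.

8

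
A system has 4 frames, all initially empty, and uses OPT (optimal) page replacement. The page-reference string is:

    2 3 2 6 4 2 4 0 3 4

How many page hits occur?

5

2 -> fault, frames (2)
3 -> fault, frames (2 3)
2 -> hit
6 -> fault, frames (2 3 6)
4 -> fault, frames (2 3 6 4)
2 -> hit
4 -> hit
0 -> fault, evict 6, frames (2 3 4 0)
3 -> hit
4 -> hit
Hits: 5.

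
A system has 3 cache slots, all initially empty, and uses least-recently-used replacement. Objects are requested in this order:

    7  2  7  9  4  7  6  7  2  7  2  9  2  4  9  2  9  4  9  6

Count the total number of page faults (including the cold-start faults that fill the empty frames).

9

7: fault, frames [7]
2: fault, frames [7, 2]
7: hit
9: fault, frames [2, 7, 9]
4: fault, evict 2, frames [7, 9, 4]
7: hit
6: fault, evict 9, frames [4, 7, 6]
7: hit
2: fault, evict 4, frames [6, 7, 2]
7: hit
2: hit
9: fault, evict 6, frames [7, 2, 9]
2: hit
4: fault, evict 7, frames [9, 2, 4]
9: hit
2: hit
9: hit
4: hit
9: hit
6: fault, evict 2, frames [4, 9, 6]
Page faults: 9.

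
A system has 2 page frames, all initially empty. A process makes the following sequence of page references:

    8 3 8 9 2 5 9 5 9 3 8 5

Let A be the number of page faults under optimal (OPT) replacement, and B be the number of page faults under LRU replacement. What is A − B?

Under OPT: F F . F F F . . . F F . → 7 faults.
Under LRU: F F . F F F F . . F F F → 9 faults.
A − B = 7 − 9 = -2.

-2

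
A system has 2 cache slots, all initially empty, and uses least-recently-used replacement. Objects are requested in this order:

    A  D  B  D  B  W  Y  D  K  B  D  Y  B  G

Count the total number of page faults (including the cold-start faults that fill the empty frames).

A → miss, frames {A}
D → miss, frames {A,D}
B → miss, evict A, frames {D,B}
D → hit
B → hit
W → miss, evict D, frames {B,W}
Y → miss, evict B, frames {W,Y}
D → miss, evict W, frames {Y,D}
K → miss, evict Y, frames {D,K}
B → miss, evict D, frames {K,B}
D → miss, evict K, frames {B,D}
Y → miss, evict B, frames {D,Y}
B → miss, evict D, frames {Y,B}
G → miss, evict Y, frames {B,G}
Page faults: 12.

12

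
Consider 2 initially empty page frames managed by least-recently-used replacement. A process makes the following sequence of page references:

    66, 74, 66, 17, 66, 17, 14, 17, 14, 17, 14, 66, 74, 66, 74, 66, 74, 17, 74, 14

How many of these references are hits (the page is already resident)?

12

66 → fault, frames [66]
74 → fault, frames [66, 74]
66 → hit
17 → fault, evict 74, frames [66, 17]
66 → hit
17 → hit
14 → fault, evict 66, frames [17, 14]
17 → hit
14 → hit
17 → hit
14 → hit
66 → fault, evict 17, frames [14, 66]
74 → fault, evict 14, frames [66, 74]
66 → hit
74 → hit
66 → hit
74 → hit
17 → fault, evict 66, frames [74, 17]
74 → hit
14 → fault, evict 17, frames [74, 14]
Hits: 12.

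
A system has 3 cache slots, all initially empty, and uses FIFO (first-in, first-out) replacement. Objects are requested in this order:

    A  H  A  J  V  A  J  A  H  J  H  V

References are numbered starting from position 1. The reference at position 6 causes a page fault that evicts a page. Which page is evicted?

pos 1: A: miss, frames [A]
pos 2: H: miss, frames [A, H]
pos 3: A: hit
pos 4: J: miss, frames [A, H, J]
pos 5: V: miss, evict A, frames [H, J, V]
pos 6: A: miss, evict H, frames [J, V, A]
At position 6, page H is evicted.

H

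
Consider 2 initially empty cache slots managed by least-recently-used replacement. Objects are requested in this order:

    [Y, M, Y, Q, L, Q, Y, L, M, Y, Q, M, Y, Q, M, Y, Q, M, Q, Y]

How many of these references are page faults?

17

Y → fault, frames (Y)
M → fault, frames (Y M)
Y → hit
Q → fault, evict M, frames (Y Q)
L → fault, evict Y, frames (Q L)
Q → hit
Y → fault, evict L, frames (Q Y)
L → fault, evict Q, frames (Y L)
M → fault, evict Y, frames (L M)
Y → fault, evict L, frames (M Y)
Q → fault, evict M, frames (Y Q)
M → fault, evict Y, frames (Q M)
Y → fault, evict Q, frames (M Y)
Q → fault, evict M, frames (Y Q)
M → fault, evict Y, frames (Q M)
Y → fault, evict Q, frames (M Y)
Q → fault, evict M, frames (Y Q)
M → fault, evict Y, frames (Q M)
Q → hit
Y → fault, evict M, frames (Q Y)
Page faults: 17.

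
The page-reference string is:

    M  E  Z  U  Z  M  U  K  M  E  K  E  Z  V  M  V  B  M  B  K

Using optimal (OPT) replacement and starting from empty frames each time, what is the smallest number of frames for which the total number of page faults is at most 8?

f=1: 20 faults
f=2: 12 faults
f=3: 9 faults
f=4: 7 faults
f=5: 7 faults
f=6: 7 faults
f=7: 7 faults
Smallest f with faults ≤ 8 is 4.

4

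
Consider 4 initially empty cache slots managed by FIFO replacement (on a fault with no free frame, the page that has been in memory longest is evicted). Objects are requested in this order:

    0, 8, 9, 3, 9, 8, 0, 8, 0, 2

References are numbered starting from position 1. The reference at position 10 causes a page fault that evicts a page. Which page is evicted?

0

pos 1: 0: fault, frames {0}
pos 2: 8: fault, frames {0,8}
pos 3: 9: fault, frames {0,8,9}
pos 4: 3: fault, frames {0,8,9,3}
pos 5: 9: hit
pos 6: 8: hit
pos 7: 0: hit
pos 8: 8: hit
pos 9: 0: hit
pos 10: 2: fault, evict 0, frames {8,9,3,2}
At position 10, page 0 is evicted.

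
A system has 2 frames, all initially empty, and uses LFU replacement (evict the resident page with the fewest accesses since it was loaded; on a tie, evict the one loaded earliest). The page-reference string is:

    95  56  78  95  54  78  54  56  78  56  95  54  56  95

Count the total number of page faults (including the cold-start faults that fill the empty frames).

95 -> fault, frames (95)
56 -> fault, frames (95 56)
78 -> fault, evict 95, frames (56 78)
95 -> fault, evict 56, frames (78 95)
54 -> fault, evict 78, frames (95 54)
78 -> fault, evict 95, frames (54 78)
54 -> hit
56 -> fault, evict 78, frames (54 56)
78 -> fault, evict 56, frames (54 78)
56 -> fault, evict 78, frames (54 56)
95 -> fault, evict 56, frames (54 95)
54 -> hit
56 -> fault, evict 95, frames (54 56)
95 -> fault, evict 56, frames (54 95)
Page faults: 12.

12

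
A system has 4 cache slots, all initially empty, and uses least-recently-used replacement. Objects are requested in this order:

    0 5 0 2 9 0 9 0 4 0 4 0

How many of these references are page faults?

5

0 -> fault, frames [0]
5 -> fault, frames [0, 5]
0 -> hit
2 -> fault, frames [5, 0, 2]
9 -> fault, frames [5, 0, 2, 9]
0 -> hit
9 -> hit
0 -> hit
4 -> fault, evict 5, frames [2, 9, 0, 4]
0 -> hit
4 -> hit
0 -> hit
Page faults: 5.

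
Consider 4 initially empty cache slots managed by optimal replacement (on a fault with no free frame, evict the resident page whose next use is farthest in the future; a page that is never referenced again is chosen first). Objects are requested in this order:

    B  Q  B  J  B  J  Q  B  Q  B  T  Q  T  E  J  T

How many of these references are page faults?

B -> fault, frames [B]
Q -> fault, frames [B, Q]
B -> hit
J -> fault, frames [B, Q, J]
B -> hit
J -> hit
Q -> hit
B -> hit
Q -> hit
B -> hit
T -> fault, frames [B, Q, J, T]
Q -> hit
T -> hit
E -> fault, evict Q, frames [B, J, T, E]
J -> hit
T -> hit
Page faults: 5.

5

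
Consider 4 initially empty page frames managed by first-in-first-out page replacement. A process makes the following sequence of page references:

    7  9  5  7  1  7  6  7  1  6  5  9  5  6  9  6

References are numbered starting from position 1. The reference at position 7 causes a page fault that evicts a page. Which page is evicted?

7

pos 1: 7 -> fault, frames {7}
pos 2: 9 -> fault, frames {7,9}
pos 3: 5 -> fault, frames {7,9,5}
pos 4: 7 -> hit
pos 5: 1 -> fault, frames {7,9,5,1}
pos 6: 7 -> hit
pos 7: 6 -> fault, evict 7, frames {9,5,1,6}
At position 7, page 7 is evicted.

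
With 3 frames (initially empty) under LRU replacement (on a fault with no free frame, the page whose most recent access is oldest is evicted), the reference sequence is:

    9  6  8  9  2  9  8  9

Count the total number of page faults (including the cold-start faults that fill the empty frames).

9: fault, frames (9)
6: fault, frames (9 6)
8: fault, frames (9 6 8)
9: hit
2: fault, evict 6, frames (8 9 2)
9: hit
8: hit
9: hit
Page faults: 4.

4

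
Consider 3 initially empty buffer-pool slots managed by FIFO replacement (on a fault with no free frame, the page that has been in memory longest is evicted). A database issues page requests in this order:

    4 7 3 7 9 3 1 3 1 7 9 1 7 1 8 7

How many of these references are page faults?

7

4: fault, frames (4)
7: fault, frames (4 7)
3: fault, frames (4 7 3)
7: hit
9: fault, evict 4, frames (7 3 9)
3: hit
1: fault, evict 7, frames (3 9 1)
3: hit
1: hit
7: fault, evict 3, frames (9 1 7)
9: hit
1: hit
7: hit
1: hit
8: fault, evict 9, frames (1 7 8)
7: hit
Page faults: 7.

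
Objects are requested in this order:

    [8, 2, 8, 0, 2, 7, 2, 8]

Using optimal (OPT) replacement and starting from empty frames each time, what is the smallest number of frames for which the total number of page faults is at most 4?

f=1: 8 faults
f=2: 5 faults
f=3: 4 faults
f=4: 4 faults
Smallest f with faults ≤ 4 is 3.

3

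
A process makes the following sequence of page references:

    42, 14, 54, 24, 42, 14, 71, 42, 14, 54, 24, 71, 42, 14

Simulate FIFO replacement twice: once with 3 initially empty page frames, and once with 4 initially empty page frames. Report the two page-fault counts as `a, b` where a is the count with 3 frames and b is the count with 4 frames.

3 frames: F F F F F F F . . F F . F F → 11 faults.
4 frames: F F F F . . F F F F F F F F → 12 faults.
12 > 11: adding a frame increased faults — Belady's anomaly.

11, 12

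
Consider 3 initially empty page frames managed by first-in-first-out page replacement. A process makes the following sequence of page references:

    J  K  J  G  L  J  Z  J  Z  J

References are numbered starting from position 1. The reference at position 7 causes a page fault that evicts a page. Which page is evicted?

G

pos 1: J → miss, frames {J}
pos 2: K → miss, frames {J,K}
pos 3: J → hit
pos 4: G → miss, frames {J,K,G}
pos 5: L → miss, evict J, frames {K,G,L}
pos 6: J → miss, evict K, frames {G,L,J}
pos 7: Z → miss, evict G, frames {L,J,Z}
At position 7, page G is evicted.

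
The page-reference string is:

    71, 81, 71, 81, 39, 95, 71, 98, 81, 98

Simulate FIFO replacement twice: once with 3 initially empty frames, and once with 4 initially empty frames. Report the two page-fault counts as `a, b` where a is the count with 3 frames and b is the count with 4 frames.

3 frames: F F . . F F F F F . → 7 faults.
4 frames: F F . . F F . F . . → 5 faults.
5 < 7: adding a frame reduced faults, as is typical.

7, 5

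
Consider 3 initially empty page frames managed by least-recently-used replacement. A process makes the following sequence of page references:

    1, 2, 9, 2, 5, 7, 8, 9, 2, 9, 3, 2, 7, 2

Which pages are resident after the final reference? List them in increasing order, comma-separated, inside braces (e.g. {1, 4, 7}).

{2, 3, 7}

1 -> miss, frames [1]
2 -> miss, frames [1, 2]
9 -> miss, frames [1, 2, 9]
2 -> hit
5 -> miss, evict 1, frames [9, 2, 5]
7 -> miss, evict 9, frames [2, 5, 7]
8 -> miss, evict 2, frames [5, 7, 8]
9 -> miss, evict 5, frames [7, 8, 9]
2 -> miss, evict 7, frames [8, 9, 2]
9 -> hit
3 -> miss, evict 8, frames [2, 9, 3]
2 -> hit
7 -> miss, evict 9, frames [3, 2, 7]
2 -> hit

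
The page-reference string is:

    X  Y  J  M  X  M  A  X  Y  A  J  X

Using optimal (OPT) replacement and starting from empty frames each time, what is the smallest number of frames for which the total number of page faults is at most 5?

4

f=1: 12 faults
f=2: 8 faults
f=3: 6 faults
f=4: 5 faults
f=5: 5 faults
Smallest f with faults ≤ 5 is 4.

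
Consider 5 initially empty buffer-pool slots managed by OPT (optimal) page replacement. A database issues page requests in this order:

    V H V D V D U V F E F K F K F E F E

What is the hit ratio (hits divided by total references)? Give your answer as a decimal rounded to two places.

V -> miss, frames {V}
H -> miss, frames {V,H}
V -> hit
D -> miss, frames {V,H,D}
V -> hit
D -> hit
U -> miss, frames {V,H,D,U}
V -> hit
F -> miss, frames {V,H,D,U,F}
E -> miss, evict U, frames {V,H,D,F,E}
F -> hit
K -> miss, evict D, frames {V,H,F,E,K}
F -> hit
K -> hit
F -> hit
E -> hit
F -> hit
E -> hit
Hits: 11 of 18 references → 11/18 = 0.6111.

0.61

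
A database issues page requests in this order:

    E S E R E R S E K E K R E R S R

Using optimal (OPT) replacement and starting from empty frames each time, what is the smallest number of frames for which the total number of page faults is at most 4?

f=1: 16 faults
f=2: 7 faults
f=3: 5 faults
f=4: 4 faults
Smallest f with faults ≤ 4 is 4.

4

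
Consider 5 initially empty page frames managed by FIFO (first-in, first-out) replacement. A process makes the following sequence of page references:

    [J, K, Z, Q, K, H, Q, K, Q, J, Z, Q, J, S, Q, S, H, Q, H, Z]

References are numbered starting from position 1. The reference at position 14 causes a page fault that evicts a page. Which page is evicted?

pos 1: J -> fault, frames [J]
pos 2: K -> fault, frames [J, K]
pos 3: Z -> fault, frames [J, K, Z]
pos 4: Q -> fault, frames [J, K, Z, Q]
pos 5: K -> hit
pos 6: H -> fault, frames [J, K, Z, Q, H]
pos 7: Q -> hit
pos 8: K -> hit
pos 9: Q -> hit
pos 10: J -> hit
pos 11: Z -> hit
pos 12: Q -> hit
pos 13: J -> hit
pos 14: S -> fault, evict J, frames [K, Z, Q, H, S]
At position 14, page J is evicted.

J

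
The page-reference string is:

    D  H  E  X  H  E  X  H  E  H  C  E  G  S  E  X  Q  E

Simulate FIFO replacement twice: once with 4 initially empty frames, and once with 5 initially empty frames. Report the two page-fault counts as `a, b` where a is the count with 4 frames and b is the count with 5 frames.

10, 9

4 frames: F F F F . . . . . . F . F F F F F . → 10 faults.
5 frames: F F F F . . . . . . F . F F . . F F → 9 faults.
9 < 10: adding a frame reduced faults, as is typical.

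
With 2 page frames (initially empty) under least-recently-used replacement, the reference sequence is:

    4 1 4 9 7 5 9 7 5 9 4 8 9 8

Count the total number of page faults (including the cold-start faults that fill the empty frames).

4: fault, frames (4)
1: fault, frames (4 1)
4: hit
9: fault, evict 1, frames (4 9)
7: fault, evict 4, frames (9 7)
5: fault, evict 9, frames (7 5)
9: fault, evict 7, frames (5 9)
7: fault, evict 5, frames (9 7)
5: fault, evict 9, frames (7 5)
9: fault, evict 7, frames (5 9)
4: fault, evict 5, frames (9 4)
8: fault, evict 9, frames (4 8)
9: fault, evict 4, frames (8 9)
8: hit
Page faults: 12.

12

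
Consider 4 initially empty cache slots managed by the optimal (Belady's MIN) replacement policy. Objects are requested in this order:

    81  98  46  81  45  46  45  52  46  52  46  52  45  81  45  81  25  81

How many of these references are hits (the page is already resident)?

12

81 → miss, frames {81}
98 → miss, frames {81,98}
46 → miss, frames {81,98,46}
81 → hit
45 → miss, frames {81,98,46,45}
46 → hit
45 → hit
52 → miss, evict 98, frames {81,46,45,52}
46 → hit
52 → hit
46 → hit
52 → hit
45 → hit
81 → hit
45 → hit
81 → hit
25 → miss, evict 52, frames {81,46,45,25}
81 → hit
Hits: 12.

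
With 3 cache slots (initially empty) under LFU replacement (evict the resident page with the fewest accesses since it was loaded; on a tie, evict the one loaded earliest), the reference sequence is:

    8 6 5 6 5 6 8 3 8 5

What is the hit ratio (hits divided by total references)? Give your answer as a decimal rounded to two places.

8 -> miss, frames {8}
6 -> miss, frames {8,6}
5 -> miss, frames {8,6,5}
6 -> hit
5 -> hit
6 -> hit
8 -> hit
3 -> miss, evict 8, frames {6,5,3}
8 -> miss, evict 3, frames {6,5,8}
5 -> hit
Hits: 5 of 10 references → 5/10 = 0.5000.

0.50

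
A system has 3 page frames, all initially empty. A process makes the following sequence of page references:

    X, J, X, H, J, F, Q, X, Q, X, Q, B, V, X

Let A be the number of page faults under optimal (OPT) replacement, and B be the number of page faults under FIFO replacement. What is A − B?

-1

Under OPT: F F . F . F F . . . . F F . → 7 faults.
Under FIFO: F F . F . F F F . . . F F . → 8 faults.
A − B = 7 − 8 = -1.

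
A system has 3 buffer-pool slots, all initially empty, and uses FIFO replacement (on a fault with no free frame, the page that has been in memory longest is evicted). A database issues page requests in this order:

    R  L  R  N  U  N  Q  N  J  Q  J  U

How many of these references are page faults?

R → miss, frames {R}
L → miss, frames {R,L}
R → hit
N → miss, frames {R,L,N}
U → miss, evict R, frames {L,N,U}
N → hit
Q → miss, evict L, frames {N,U,Q}
N → hit
J → miss, evict N, frames {U,Q,J}
Q → hit
J → hit
U → hit
Page faults: 6.

6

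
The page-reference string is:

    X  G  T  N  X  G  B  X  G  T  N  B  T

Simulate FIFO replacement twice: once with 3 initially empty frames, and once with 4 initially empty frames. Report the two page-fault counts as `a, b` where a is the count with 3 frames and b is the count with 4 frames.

3 frames: F F F F F F F . . F F . . → 9 faults.
4 frames: F F F F . . F F F F F F . → 10 faults.
10 > 9: adding a frame increased faults — Belady's anomaly.

9, 10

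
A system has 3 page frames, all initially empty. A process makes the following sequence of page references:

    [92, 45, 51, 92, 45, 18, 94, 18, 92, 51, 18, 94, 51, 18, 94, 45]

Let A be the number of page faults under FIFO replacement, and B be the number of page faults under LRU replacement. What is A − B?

1

Under FIFO: F F F . . F F . F F F F . . . F → 10 faults.
Under LRU: F F F . . F F . F F . F . . . F → 9 faults.
A − B = 10 − 9 = 1.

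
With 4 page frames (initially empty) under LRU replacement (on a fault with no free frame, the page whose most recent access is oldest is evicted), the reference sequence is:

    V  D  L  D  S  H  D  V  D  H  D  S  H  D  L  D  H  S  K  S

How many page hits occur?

12

V: fault, frames [V]
D: fault, frames [V, D]
L: fault, frames [V, D, L]
D: hit
S: fault, frames [V, L, D, S]
H: fault, evict V, frames [L, D, S, H]
D: hit
V: fault, evict L, frames [S, H, D, V]
D: hit
H: hit
D: hit
S: hit
H: hit
D: hit
L: fault, evict V, frames [S, H, D, L]
D: hit
H: hit
S: hit
K: fault, evict L, frames [D, H, S, K]
S: hit
Hits: 12.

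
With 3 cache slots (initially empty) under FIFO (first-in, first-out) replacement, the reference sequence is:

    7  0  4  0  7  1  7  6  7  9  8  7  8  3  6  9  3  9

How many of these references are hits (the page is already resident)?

6

7: miss, frames {7}
0: miss, frames {7,0}
4: miss, frames {7,0,4}
0: hit
7: hit
1: miss, evict 7, frames {0,4,1}
7: miss, evict 0, frames {4,1,7}
6: miss, evict 4, frames {1,7,6}
7: hit
9: miss, evict 1, frames {7,6,9}
8: miss, evict 7, frames {6,9,8}
7: miss, evict 6, frames {9,8,7}
8: hit
3: miss, evict 9, frames {8,7,3}
6: miss, evict 8, frames {7,3,6}
9: miss, evict 7, frames {3,6,9}
3: hit
9: hit
Hits: 6.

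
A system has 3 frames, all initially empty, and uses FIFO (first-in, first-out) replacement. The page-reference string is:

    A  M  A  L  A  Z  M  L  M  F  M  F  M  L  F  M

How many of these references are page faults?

7

A: miss, frames (A)
M: miss, frames (A M)
A: hit
L: miss, frames (A M L)
A: hit
Z: miss, evict A, frames (M L Z)
M: hit
L: hit
M: hit
F: miss, evict M, frames (L Z F)
M: miss, evict L, frames (Z F M)
F: hit
M: hit
L: miss, evict Z, frames (F M L)
F: hit
M: hit
Page faults: 7.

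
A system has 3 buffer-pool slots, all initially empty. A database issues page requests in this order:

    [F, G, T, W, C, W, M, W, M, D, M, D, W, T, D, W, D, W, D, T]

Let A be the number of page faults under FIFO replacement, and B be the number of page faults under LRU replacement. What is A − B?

Under FIFO: F F F F F . F . . F . . F F . . . . . . → 9 faults.
Under LRU: F F F F F . F . . F . . . F . . . . . . → 8 faults.
A − B = 9 − 8 = 1.

1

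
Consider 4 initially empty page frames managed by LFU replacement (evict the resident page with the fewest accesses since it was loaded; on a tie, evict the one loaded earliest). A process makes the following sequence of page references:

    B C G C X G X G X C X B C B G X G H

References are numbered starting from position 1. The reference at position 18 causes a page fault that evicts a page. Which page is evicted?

pos 1: B → miss, frames {B}
pos 2: C → miss, frames {B,C}
pos 3: G → miss, frames {B,C,G}
pos 4: C → hit
pos 5: X → miss, frames {B,C,G,X}
pos 6: G → hit
pos 7: X → hit
pos 8: G → hit
pos 9: X → hit
pos 10: C → hit
pos 11: X → hit
pos 12: B → hit
pos 13: C → hit
pos 14: B → hit
pos 15: G → hit
pos 16: X → hit
pos 17: G → hit
pos 18: H → miss, evict B, frames {C,G,X,H}
At position 18, page B is evicted.

B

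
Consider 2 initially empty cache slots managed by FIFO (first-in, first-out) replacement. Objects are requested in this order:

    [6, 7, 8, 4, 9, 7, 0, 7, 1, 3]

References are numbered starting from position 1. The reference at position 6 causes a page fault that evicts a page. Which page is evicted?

4

pos 1: 6 -> miss, frames (6)
pos 2: 7 -> miss, frames (6 7)
pos 3: 8 -> miss, evict 6, frames (7 8)
pos 4: 4 -> miss, evict 7, frames (8 4)
pos 5: 9 -> miss, evict 8, frames (4 9)
pos 6: 7 -> miss, evict 4, frames (9 7)
At position 6, page 4 is evicted.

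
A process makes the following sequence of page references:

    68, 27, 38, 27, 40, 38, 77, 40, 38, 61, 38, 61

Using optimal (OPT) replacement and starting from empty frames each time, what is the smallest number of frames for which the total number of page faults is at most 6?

3

f=1: 12 faults
f=2: 7 faults
f=3: 6 faults
f=4: 6 faults
f=5: 6 faults
f=6: 6 faults
Smallest f with faults ≤ 6 is 3.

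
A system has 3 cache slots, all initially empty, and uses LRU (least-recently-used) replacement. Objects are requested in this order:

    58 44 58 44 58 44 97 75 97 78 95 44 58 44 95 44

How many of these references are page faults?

8

58 -> fault, frames [58]
44 -> fault, frames [58, 44]
58 -> hit
44 -> hit
58 -> hit
44 -> hit
97 -> fault, frames [58, 44, 97]
75 -> fault, evict 58, frames [44, 97, 75]
97 -> hit
78 -> fault, evict 44, frames [75, 97, 78]
95 -> fault, evict 75, frames [97, 78, 95]
44 -> fault, evict 97, frames [78, 95, 44]
58 -> fault, evict 78, frames [95, 44, 58]
44 -> hit
95 -> hit
44 -> hit
Page faults: 8.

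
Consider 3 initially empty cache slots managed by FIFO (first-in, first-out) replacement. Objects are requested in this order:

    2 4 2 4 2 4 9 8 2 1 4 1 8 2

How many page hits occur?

5

2 → fault, frames [2]
4 → fault, frames [2, 4]
2 → hit
4 → hit
2 → hit
4 → hit
9 → fault, frames [2, 4, 9]
8 → fault, evict 2, frames [4, 9, 8]
2 → fault, evict 4, frames [9, 8, 2]
1 → fault, evict 9, frames [8, 2, 1]
4 → fault, evict 8, frames [2, 1, 4]
1 → hit
8 → fault, evict 2, frames [1, 4, 8]
2 → fault, evict 1, frames [4, 8, 2]
Hits: 5.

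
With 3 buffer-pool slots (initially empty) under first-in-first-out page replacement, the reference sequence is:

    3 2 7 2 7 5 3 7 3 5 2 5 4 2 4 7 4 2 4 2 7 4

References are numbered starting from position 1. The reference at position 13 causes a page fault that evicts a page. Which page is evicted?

pos 1: 3 → miss, frames [3]
pos 2: 2 → miss, frames [3, 2]
pos 3: 7 → miss, frames [3, 2, 7]
pos 4: 2 → hit
pos 5: 7 → hit
pos 6: 5 → miss, evict 3, frames [2, 7, 5]
pos 7: 3 → miss, evict 2, frames [7, 5, 3]
pos 8: 7 → hit
pos 9: 3 → hit
pos 10: 5 → hit
pos 11: 2 → miss, evict 7, frames [5, 3, 2]
pos 12: 5 → hit
pos 13: 4 → miss, evict 5, frames [3, 2, 4]
At position 13, page 5 is evicted.

5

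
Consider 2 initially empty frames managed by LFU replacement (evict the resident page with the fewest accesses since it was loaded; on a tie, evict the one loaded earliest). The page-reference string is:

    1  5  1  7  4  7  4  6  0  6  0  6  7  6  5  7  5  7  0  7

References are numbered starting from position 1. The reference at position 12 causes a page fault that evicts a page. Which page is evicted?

pos 1: 1 -> fault, frames (1)
pos 2: 5 -> fault, frames (1 5)
pos 3: 1 -> hit
pos 4: 7 -> fault, evict 5, frames (1 7)
pos 5: 4 -> fault, evict 7, frames (1 4)
pos 6: 7 -> fault, evict 4, frames (1 7)
pos 7: 4 -> fault, evict 7, frames (1 4)
pos 8: 6 -> fault, evict 4, frames (1 6)
pos 9: 0 -> fault, evict 6, frames (1 0)
pos 10: 6 -> fault, evict 0, frames (1 6)
pos 11: 0 -> fault, evict 6, frames (1 0)
pos 12: 6 -> fault, evict 0, frames (1 6)
At position 12, page 0 is evicted.

0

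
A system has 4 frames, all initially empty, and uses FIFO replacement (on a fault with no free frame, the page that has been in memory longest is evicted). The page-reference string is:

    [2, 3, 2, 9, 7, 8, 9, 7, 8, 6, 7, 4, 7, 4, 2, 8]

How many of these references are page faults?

2 → miss, frames (2)
3 → miss, frames (2 3)
2 → hit
9 → miss, frames (2 3 9)
7 → miss, frames (2 3 9 7)
8 → miss, evict 2, frames (3 9 7 8)
9 → hit
7 → hit
8 → hit
6 → miss, evict 3, frames (9 7 8 6)
7 → hit
4 → miss, evict 9, frames (7 8 6 4)
7 → hit
4 → hit
2 → miss, evict 7, frames (8 6 4 2)
8 → hit
Page faults: 8.

8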